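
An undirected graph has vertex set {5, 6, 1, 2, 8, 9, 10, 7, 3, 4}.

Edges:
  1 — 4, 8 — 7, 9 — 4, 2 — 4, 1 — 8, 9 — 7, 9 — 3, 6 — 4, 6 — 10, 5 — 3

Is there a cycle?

Yes

DFS, tracking each vertex's parent; an edge to a visited non-parent vertex closes a cycle.
Start from 2:
visit 2 (parent –)
  visit 4 (parent 2)
    4–2: parent, skip
    visit 6 (parent 4)
      6–4: parent, skip
      visit 10 (parent 6)
        10–6: parent, skip
    visit 1 (parent 4)
      visit 8 (parent 1)
        visit 7 (parent 8)
          7–8: parent, skip
          visit 9 (parent 7)
            9–4: 4 visited and ≠ parent → cycle
Cycle: 4 – 1 – 8 – 7 – 9 – 4.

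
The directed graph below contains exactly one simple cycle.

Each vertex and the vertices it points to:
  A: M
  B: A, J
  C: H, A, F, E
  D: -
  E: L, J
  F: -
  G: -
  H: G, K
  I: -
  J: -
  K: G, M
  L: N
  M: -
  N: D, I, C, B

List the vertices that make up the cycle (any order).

DFS with gray/black marking from L:
L gray
  N gray
    D gray
    D black
    I gray
    I black
    C gray
      H gray
        G gray
        G black
        K gray
          K→G: G black — skip
          M gray
          M black
        K black
      H black
      A gray
        A→M: M black — skip
      A black
      F gray
      F black
      E gray
        E→L: L is gray → back edge
Back edge closes the cycle L → N → C → E → L; its vertices are {C, E, L, N}.

C, E, L, N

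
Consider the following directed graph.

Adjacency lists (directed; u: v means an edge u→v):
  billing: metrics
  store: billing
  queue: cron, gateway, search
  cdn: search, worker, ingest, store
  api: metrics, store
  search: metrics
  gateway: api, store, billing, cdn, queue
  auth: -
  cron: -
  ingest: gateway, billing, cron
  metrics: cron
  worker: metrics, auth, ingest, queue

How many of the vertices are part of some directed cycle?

5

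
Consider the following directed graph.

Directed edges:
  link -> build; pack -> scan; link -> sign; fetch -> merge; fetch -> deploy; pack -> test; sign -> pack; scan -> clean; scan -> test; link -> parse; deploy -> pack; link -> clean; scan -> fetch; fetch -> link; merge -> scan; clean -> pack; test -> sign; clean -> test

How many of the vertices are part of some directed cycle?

A vertex is on a directed cycle iff it belongs to a strongly connected component of size ≥ 2 (or has a self-loop).
The vertices on cycles are {link, pack, scan, sign, test, clean, fetch, merge, deploy} — 9 in total.

9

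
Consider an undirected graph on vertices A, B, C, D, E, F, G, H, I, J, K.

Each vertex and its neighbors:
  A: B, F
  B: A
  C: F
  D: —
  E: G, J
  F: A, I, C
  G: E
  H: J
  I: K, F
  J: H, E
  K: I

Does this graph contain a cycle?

No

DFS, tracking each vertex's parent; an edge to a visited non-parent vertex closes a cycle.
Start from I:
visit I (parent –)
  visit K (parent I)
    K–I: parent, skip
  visit F (parent I)
    visit A (parent F)
      visit B (parent A)
        B–A: parent, skip
      A–F: parent, skip
    F–I: parent, skip
    visit C (parent F)
      C–F: parent, skip
visit D (parent –)
visit E (parent –)
  visit G (parent E)
    G–E: parent, skip
  visit J (parent E)
    visit H (parent J)
      H–J: parent, skip
    J–E: parent, skip
No non-parent visited neighbor found — the graph is a forest.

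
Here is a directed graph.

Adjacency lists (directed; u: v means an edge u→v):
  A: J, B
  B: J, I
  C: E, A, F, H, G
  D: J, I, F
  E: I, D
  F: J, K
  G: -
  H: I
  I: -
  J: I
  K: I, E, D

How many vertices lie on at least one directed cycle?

A vertex is on a directed cycle iff it belongs to a strongly connected component of size ≥ 2 (or has a self-loop).
The vertices on cycles are {D, E, F, K} — 4 in total.

4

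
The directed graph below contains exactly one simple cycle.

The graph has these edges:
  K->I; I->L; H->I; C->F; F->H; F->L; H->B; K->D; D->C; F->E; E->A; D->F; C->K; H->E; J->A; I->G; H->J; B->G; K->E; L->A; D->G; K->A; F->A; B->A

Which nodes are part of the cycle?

DFS with gray/black marking from K:
K gray
  D gray
    C gray
      F gray
        L gray
          A gray
          A black
        L black
        E gray
          E→A: A black — skip
        E black
        H gray
          I gray
            I→L: L black — skip
            G gray
            G black
          I black
          H→E: E black — skip
          J gray
            J→A: A black — skip
          J black
          B gray
            B→G: G black — skip
            B→A: A black — skip
          B black
        H black
        F→A: A black — skip
      F black
      C→K: K is gray → back edge
Back edge closes the cycle K → D → C → K; its vertices are {C, D, K}.

C, D, K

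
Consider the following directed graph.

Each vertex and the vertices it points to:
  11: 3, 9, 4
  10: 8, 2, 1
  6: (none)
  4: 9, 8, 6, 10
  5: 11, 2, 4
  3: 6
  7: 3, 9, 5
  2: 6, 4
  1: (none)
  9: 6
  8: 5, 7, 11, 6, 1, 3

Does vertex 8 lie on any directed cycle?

Yes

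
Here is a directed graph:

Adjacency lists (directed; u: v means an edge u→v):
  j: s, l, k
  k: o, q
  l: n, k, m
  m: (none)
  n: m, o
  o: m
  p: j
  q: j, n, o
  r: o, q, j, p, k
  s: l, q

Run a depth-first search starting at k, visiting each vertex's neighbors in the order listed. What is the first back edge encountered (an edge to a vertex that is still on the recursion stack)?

DFS from k (visiting each vertex's neighbors in the order listed); mark gray on enter, black on exit:
k gray
  o gray
    m gray
    m black
  o black
  q gray
    j gray
      s gray
        l gray
          n gray
            n→m: m black — skip
            n→o: o black — skip
          n black
          l→k: k is gray → back edge
First back edge: l → k.

l->k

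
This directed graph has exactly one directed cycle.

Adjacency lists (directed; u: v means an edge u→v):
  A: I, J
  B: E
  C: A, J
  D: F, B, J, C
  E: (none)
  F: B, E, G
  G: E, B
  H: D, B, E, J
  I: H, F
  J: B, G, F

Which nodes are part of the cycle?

A, C, D, H, I

DFS with gray/black marking from C:
C gray
  A gray
    I gray
      H gray
        D gray
          F gray
            B gray
              E gray
              E black
            B black
            F→E: E black — skip
            G gray
              G→E: E black — skip
              G→B: B black — skip
            G black
          F black
          D→B: B black — skip
          J gray
            J→B: B black — skip
            J→G: G black — skip
            J→F: F black — skip
          J black
          D→C: C is gray → back edge
Back edge closes the cycle C → A → I → H → D → C; its vertices are {A, C, D, H, I}.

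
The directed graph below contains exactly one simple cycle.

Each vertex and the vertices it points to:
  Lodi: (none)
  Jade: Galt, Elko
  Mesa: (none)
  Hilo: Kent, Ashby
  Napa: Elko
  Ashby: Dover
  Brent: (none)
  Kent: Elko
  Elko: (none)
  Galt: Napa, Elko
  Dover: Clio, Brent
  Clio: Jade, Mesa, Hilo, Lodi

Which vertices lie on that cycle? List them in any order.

DFS with gray/black marking from Clio:
Clio gray
  Jade gray
    Galt gray
      Napa gray
        Elko gray
        Elko black
      Napa black
      Galt→Elko: Elko black — skip
    Galt black
    Jade→Elko: Elko black — skip
  Jade black
  Mesa gray
  Mesa black
  Hilo gray
    Kent gray
      Kent→Elko: Elko black — skip
    Kent black
    Ashby gray
      Dover gray
        Dover→Clio: Clio is gray → back edge
Back edge closes the cycle Clio → Hilo → Ashby → Dover → Clio; its vertices are {Clio, Hilo, Ashby, Dover}.

Clio, Hilo, Ashby, Dover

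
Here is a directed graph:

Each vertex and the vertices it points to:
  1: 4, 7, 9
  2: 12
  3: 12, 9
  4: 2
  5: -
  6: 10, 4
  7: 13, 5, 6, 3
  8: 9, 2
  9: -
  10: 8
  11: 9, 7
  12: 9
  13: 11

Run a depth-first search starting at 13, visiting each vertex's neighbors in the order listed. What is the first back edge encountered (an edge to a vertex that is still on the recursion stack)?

DFS from 13 (visiting each vertex's neighbors in the order listed); mark gray on enter, black on exit:
13 gray
  11 gray
    9 gray
    9 black
    7 gray
      7→13: 13 is gray → back edge
First back edge: 7 → 13.

7→13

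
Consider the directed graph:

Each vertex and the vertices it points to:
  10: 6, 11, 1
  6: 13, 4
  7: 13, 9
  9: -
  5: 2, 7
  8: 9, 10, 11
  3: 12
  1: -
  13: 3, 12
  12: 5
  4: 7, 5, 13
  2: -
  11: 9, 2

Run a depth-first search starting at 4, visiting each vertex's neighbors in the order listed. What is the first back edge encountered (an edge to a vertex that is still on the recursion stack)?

5->7

DFS from 4 (visiting each vertex's neighbors in the order listed); mark gray on enter, black on exit:
4 gray
  7 gray
    13 gray
      3 gray
        12 gray
          5 gray
            2 gray
            2 black
            5→7: 7 is gray → back edge
First back edge: 5 → 7.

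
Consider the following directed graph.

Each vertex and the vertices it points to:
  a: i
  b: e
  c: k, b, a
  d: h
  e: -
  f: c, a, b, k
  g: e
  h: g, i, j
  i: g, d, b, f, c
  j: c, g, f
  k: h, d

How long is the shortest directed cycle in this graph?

3

For each vertex v, BFS finds the shortest path from v back to v.
The shortest such closed walk is d → h → i → d, length 3.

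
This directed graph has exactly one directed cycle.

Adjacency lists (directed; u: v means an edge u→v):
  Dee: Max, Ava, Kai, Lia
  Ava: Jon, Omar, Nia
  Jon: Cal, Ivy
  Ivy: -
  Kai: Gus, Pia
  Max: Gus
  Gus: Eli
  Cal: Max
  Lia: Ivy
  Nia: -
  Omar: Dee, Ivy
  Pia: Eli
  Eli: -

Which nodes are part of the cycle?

Ava, Dee, Omar

DFS with gray/black marking from Dee:
Dee gray
  Max gray
    Gus gray
      Eli gray
      Eli black
    Gus black
  Max black
  Ava gray
    Jon gray
      Cal gray
        Cal→Max: Max black — skip
      Cal black
      Ivy gray
      Ivy black
    Jon black
    Omar gray
      Omar→Dee: Dee is gray → back edge
Back edge closes the cycle Dee → Ava → Omar → Dee; its vertices are {Ava, Dee, Omar}.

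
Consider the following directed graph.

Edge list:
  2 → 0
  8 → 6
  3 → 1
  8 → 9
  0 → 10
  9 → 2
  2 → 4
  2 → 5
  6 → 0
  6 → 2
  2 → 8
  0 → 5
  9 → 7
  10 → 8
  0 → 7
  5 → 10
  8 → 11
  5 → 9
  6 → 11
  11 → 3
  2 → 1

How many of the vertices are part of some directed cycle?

A vertex is on a directed cycle iff it belongs to a strongly connected component of size ≥ 2 (or has a self-loop).
The vertices on cycles are {0, 2, 5, 6, 8, 9, 10} — 7 in total.

7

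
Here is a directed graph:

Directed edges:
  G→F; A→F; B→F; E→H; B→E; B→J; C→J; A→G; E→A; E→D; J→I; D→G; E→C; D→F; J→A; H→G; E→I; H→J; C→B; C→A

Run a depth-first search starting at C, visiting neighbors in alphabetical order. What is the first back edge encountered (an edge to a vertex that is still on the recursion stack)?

E->C

DFS from C (visiting neighbors in alphabetical order); mark gray on enter, black on exit:
C gray
  A gray
    F gray
    F black
    G gray
      G→F: F black — skip
    G black
  A black
  B gray
    E gray
      E→A: A black — skip
      E→C: C is gray → back edge
First back edge: E → C.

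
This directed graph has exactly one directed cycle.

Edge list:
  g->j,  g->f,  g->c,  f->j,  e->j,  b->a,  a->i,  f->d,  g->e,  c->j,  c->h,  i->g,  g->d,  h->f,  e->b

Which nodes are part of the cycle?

DFS with gray/black marking from g:
g gray
  f gray
    j gray
    j black
    d gray
    d black
  f black
  c gray
    c→j: j black — skip
    h gray
      h→f: f black — skip
    h black
  c black
  e gray
    b gray
      a gray
        i gray
          i→g: g is gray → back edge
Back edge closes the cycle g → e → b → a → i → g; its vertices are {a, b, e, g, i}.

a, b, e, g, i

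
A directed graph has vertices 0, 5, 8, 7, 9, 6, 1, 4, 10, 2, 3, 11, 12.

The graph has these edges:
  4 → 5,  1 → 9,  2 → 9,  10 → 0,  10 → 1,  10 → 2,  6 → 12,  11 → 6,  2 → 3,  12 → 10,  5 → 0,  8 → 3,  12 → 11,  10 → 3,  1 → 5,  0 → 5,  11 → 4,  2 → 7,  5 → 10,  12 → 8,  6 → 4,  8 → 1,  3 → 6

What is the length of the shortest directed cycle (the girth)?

For each vertex v, BFS finds the shortest path from v back to v.
The shortest such closed walk is 0 → 5 → 0, length 2.

2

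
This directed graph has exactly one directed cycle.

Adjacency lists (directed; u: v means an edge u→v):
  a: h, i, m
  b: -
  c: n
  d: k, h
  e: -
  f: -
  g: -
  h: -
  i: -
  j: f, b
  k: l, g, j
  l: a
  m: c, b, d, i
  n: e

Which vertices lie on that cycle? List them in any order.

a, d, k, l, m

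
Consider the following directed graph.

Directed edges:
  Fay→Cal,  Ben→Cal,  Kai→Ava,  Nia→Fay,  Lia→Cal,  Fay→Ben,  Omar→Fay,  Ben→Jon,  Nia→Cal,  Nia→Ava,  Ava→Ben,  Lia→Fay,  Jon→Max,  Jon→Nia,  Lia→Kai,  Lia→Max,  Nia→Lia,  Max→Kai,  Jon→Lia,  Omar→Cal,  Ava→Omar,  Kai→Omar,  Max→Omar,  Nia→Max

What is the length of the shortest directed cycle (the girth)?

4

For each vertex v, BFS finds the shortest path from v back to v.
The shortest such closed walk is Jon → Nia → Ava → Ben → Jon, length 4.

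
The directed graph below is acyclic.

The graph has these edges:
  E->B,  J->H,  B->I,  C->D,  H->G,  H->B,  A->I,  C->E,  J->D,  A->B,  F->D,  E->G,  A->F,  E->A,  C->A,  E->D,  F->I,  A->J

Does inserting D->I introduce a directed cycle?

No

Adding D→I creates a cycle iff I can already reach D.
Explore from I: no path reaches D. The graph stays acyclic.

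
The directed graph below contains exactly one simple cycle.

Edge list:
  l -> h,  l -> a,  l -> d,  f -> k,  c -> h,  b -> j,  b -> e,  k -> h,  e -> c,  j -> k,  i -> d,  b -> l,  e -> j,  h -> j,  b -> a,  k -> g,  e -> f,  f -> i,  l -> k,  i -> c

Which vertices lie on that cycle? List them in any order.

h, j, k

DFS with gray/black marking from k:
k gray
  h gray
    j gray
      j→k: k is gray → back edge
Back edge closes the cycle k → h → j → k; its vertices are {h, j, k}.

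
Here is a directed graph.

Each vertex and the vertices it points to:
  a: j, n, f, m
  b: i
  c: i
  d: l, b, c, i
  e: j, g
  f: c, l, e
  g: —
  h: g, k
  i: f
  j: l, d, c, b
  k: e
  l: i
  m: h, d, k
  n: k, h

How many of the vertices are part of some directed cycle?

8

A vertex is on a directed cycle iff it belongs to a strongly connected component of size ≥ 2 (or has a self-loop).
The vertices on cycles are {b, c, d, e, f, i, j, l} — 8 in total.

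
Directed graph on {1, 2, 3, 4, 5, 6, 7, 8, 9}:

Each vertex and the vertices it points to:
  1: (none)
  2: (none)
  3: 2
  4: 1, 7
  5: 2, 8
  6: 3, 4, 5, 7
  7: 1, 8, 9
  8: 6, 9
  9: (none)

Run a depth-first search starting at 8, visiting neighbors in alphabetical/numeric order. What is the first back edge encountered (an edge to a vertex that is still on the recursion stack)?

7->8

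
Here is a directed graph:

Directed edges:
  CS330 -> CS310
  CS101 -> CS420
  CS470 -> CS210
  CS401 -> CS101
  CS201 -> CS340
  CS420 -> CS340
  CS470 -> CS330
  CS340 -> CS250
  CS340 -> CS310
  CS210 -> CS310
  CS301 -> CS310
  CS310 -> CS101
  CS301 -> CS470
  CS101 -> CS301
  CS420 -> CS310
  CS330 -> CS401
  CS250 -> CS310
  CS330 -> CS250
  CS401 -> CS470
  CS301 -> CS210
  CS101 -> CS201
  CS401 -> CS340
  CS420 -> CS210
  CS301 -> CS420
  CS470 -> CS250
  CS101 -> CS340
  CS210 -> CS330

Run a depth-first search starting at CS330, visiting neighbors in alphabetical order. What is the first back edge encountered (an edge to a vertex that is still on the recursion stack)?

CS340->CS250

DFS from CS330 (visiting neighbors in alphabetical order); mark gray on enter, black on exit:
CS330 gray
  CS250 gray
    CS310 gray
      CS101 gray
        CS201 gray
          CS340 gray
            CS340→CS250: CS250 is gray → back edge
First back edge: CS340 → CS250.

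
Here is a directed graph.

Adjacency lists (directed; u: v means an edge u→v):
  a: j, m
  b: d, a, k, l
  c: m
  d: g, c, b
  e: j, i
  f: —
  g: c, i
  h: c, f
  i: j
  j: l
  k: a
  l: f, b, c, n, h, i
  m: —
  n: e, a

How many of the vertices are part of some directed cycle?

10

A vertex is on a directed cycle iff it belongs to a strongly connected component of size ≥ 2 (or has a self-loop).
The vertices on cycles are {a, b, d, e, g, i, j, k, l, n} — 10 in total.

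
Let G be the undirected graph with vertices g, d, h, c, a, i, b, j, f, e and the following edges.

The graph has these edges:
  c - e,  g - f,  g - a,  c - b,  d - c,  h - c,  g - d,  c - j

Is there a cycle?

No

DFS, tracking each vertex's parent; an edge to a visited non-parent vertex closes a cycle.
Start from h:
visit h (parent –)
  visit c (parent h)
    visit j (parent c)
      j–c: parent, skip
    visit e (parent c)
      e–c: parent, skip
    c–h: parent, skip
    visit d (parent c)
      visit g (parent d)
        g–d: parent, skip
        visit f (parent g)
          f–g: parent, skip
        visit a (parent g)
          a–g: parent, skip
      d–c: parent, skip
    visit b (parent c)
      b–c: parent, skip
visit i (parent –)
No non-parent visited neighbor found — the graph is a forest.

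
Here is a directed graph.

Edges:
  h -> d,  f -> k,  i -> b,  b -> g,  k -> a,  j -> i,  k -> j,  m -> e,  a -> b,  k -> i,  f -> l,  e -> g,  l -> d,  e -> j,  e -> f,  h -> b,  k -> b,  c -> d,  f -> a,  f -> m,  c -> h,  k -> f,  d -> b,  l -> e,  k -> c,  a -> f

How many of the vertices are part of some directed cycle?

A vertex is on a directed cycle iff it belongs to a strongly connected component of size ≥ 2 (or has a self-loop).
The vertices on cycles are {a, e, f, k, l, m} — 6 in total.

6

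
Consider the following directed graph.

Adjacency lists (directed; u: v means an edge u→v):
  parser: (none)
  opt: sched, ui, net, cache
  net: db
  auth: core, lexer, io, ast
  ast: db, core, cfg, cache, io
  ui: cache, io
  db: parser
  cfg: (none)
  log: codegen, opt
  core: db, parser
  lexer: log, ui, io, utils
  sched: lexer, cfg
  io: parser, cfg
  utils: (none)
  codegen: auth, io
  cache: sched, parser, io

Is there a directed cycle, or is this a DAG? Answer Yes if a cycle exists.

DFS with white/gray/black marking, starting from parser:
parser gray
parser black
opt gray
  sched gray
    lexer gray
      log gray
        codegen gray
          auth gray
            core gray
              db gray
                db→parser: parser black — skip
              db black
              core→parser: parser black — skip
            core black
            auth→lexer: lexer is gray → back edge
Back edge found, so a cycle exists: lexer → log → codegen → auth → lexer.

Yes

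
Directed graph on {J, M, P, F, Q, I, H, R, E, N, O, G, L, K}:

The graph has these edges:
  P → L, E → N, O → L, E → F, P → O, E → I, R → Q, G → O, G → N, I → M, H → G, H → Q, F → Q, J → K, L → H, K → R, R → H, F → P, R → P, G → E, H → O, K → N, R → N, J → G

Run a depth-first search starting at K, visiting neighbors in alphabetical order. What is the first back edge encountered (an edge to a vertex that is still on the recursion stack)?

DFS from K (visiting neighbors in alphabetical order); mark gray on enter, black on exit:
K gray
  N gray
  N black
  R gray
    H gray
      G gray
        E gray
          F gray
            P gray
              L gray
                L→H: H is gray → back edge
First back edge: L → H.

L→H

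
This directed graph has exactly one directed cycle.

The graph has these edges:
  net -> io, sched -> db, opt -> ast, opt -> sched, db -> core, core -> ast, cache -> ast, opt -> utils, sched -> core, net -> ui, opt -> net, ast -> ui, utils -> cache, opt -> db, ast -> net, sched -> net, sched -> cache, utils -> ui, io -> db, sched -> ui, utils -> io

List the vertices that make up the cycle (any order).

db, io, ast, net, core

DFS with gray/black marking from io:
io gray
  db gray
    core gray
      ast gray
        net gray
          net→io: io is gray → back edge
Back edge closes the cycle io → db → core → ast → net → io; its vertices are {db, io, ast, net, core}.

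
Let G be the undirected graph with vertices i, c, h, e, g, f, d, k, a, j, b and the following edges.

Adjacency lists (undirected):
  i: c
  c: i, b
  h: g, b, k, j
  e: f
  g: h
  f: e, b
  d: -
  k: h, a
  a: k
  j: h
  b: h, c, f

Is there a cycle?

No

DFS, tracking each vertex's parent; an edge to a visited non-parent vertex closes a cycle.
Start from e:
visit e (parent –)
  visit f (parent e)
    f–e: parent, skip
    visit b (parent f)
      visit h (parent b)
        visit g (parent h)
          g–h: parent, skip
        h–b: parent, skip
        visit k (parent h)
          k–h: parent, skip
          visit a (parent k)
            a–k: parent, skip
        visit j (parent h)
          j–h: parent, skip
      visit c (parent b)
        visit i (parent c)
          i–c: parent, skip
        c–b: parent, skip
      b–f: parent, skip
visit d (parent –)
No non-parent visited neighbor found — the graph is a forest.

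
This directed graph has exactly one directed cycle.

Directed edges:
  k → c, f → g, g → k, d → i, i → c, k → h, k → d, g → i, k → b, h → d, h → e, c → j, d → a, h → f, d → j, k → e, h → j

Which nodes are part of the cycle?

DFS with gray/black marking from k:
k gray
  d gray
    a gray
    a black
    j gray
    j black
    i gray
      c gray
        c→j: j black — skip
      c black
    i black
  d black
  k→c: c black — skip
  e gray
  e black
  b gray
  b black
  h gray
    h→d: d black — skip
    h→j: j black — skip
    f gray
      g gray
        g→i: i black — skip
        g→k: k is gray → back edge
Back edge closes the cycle k → h → f → g → k; its vertices are {f, g, h, k}.

f, g, h, k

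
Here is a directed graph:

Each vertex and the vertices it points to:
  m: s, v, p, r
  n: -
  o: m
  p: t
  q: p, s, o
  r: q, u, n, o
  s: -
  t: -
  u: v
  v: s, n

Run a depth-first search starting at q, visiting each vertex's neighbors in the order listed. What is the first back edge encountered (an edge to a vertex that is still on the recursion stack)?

r->q

DFS from q (visiting each vertex's neighbors in the order listed); mark gray on enter, black on exit:
q gray
  p gray
    t gray
    t black
  p black
  s gray
  s black
  o gray
    m gray
      m→s: s black — skip
      v gray
        v→s: s black — skip
        n gray
        n black
      v black
      m→p: p black — skip
      r gray
        r→q: q is gray → back edge
First back edge: r → q.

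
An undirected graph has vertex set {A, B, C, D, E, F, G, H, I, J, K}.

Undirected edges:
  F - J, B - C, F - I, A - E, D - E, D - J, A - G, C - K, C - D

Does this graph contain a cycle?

DFS, tracking each vertex's parent; an edge to a visited non-parent vertex closes a cycle.
Start from A:
visit A (parent –)
  visit G (parent A)
    G–A: parent, skip
  visit E (parent A)
    visit D (parent E)
      visit J (parent D)
        visit F (parent J)
          visit I (parent F)
            I–F: parent, skip
          F–J: parent, skip
        J–D: parent, skip
      D–E: parent, skip
      visit C (parent D)
        C–D: parent, skip
        visit K (parent C)
          K–C: parent, skip
        visit B (parent C)
          B–C: parent, skip
    E–A: parent, skip
visit H (parent –)
No non-parent visited neighbor found — the graph is a forest.

No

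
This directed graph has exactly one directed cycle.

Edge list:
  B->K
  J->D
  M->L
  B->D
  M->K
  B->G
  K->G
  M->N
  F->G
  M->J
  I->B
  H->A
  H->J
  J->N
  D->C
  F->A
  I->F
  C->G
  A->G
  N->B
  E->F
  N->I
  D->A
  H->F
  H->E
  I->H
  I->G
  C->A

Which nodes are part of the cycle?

H, I, J, N

DFS with gray/black marking from J:
J gray
  D gray
    A gray
      G gray
      G black
    A black
    C gray
      C→A: A black — skip
      C→G: G black — skip
    C black
  D black
  N gray
    I gray
      H gray
        H→A: A black — skip
        H→J: J is gray → back edge
Back edge closes the cycle J → N → I → H → J; its vertices are {H, I, J, N}.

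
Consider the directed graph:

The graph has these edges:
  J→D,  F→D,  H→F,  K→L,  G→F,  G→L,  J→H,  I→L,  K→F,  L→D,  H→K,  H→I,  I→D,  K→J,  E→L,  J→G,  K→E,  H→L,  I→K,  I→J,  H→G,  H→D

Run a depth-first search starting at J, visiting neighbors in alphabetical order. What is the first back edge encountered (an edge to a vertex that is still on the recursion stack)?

I->J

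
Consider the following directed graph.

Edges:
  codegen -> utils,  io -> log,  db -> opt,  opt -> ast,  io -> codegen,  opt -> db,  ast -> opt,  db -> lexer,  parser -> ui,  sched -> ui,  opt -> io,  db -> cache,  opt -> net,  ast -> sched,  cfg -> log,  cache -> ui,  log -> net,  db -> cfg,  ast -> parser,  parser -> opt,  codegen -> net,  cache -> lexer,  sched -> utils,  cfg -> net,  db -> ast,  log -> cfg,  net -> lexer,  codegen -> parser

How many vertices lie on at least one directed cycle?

8

A vertex is on a directed cycle iff it belongs to a strongly connected component of size ≥ 2 (or has a self-loop).
The vertices on cycles are {db, io, ast, cfg, log, opt, parser, codegen} — 8 in total.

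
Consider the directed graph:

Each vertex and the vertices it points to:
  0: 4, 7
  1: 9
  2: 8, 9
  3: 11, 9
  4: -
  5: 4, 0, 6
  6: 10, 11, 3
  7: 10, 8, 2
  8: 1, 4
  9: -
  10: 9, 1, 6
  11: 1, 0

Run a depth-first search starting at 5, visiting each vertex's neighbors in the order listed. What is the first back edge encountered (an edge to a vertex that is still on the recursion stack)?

6→10

DFS from 5 (visiting each vertex's neighbors in the order listed); mark gray on enter, black on exit:
5 gray
  4 gray
  4 black
  0 gray
    0→4: 4 black — skip
    7 gray
      10 gray
        9 gray
        9 black
        1 gray
          1→9: 9 black — skip
        1 black
        6 gray
          6→10: 10 is gray → back edge
First back edge: 6 → 10.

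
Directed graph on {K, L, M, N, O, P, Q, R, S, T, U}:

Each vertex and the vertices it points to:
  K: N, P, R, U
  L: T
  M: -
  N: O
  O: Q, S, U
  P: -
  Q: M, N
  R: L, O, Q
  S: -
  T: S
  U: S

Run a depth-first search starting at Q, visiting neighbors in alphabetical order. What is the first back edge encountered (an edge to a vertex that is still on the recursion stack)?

O->Q

DFS from Q (visiting neighbors in alphabetical order); mark gray on enter, black on exit:
Q gray
  M gray
  M black
  N gray
    O gray
      O→Q: Q is gray → back edge
First back edge: O → Q.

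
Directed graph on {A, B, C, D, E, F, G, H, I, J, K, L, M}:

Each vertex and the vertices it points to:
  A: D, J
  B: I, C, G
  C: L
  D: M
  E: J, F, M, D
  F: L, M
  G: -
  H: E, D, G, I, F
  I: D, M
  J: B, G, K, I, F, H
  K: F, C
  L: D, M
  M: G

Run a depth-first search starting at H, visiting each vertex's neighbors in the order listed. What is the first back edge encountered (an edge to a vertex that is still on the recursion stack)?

DFS from H (visiting each vertex's neighbors in the order listed); mark gray on enter, black on exit:
H gray
  E gray
    J gray
      B gray
        I gray
          D gray
            M gray
              G gray
              G black
            M black
          D black
          I→M: M black — skip
        I black
        C gray
          L gray
            L→D: D black — skip
            L→M: M black — skip
          L black
        C black
        B→G: G black — skip
      B black
      J→G: G black — skip
      K gray
        F gray
          F→L: L black — skip
          F→M: M black — skip
        F black
        K→C: C black — skip
      K black
      J→I: I black — skip
      J→F: F black — skip
      J→H: H is gray → back edge
First back edge: J → H.

J->H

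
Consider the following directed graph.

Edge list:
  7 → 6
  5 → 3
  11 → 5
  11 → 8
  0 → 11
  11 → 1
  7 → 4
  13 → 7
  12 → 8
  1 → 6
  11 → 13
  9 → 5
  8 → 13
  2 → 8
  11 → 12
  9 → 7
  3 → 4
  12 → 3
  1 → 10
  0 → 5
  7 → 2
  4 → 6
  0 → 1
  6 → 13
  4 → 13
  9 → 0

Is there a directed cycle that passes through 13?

13 is on a cycle iff 13 can reach itself via ≥1 edge.
13 → 7 → 6 → 13 — yes.

Yes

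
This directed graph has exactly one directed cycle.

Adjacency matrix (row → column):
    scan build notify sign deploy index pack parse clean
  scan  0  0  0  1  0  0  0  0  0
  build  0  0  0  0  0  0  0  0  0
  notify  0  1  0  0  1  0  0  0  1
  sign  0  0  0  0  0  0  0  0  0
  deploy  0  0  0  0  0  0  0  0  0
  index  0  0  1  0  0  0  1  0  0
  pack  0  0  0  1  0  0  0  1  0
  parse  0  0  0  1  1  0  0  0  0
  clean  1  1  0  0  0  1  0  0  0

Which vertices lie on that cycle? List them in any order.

clean, index, notify

DFS with gray/black marking from clean:
clean gray
  scan gray
    sign gray
    sign black
  scan black
  build gray
  build black
  index gray
    notify gray
      notify→clean: clean is gray → back edge
Back edge closes the cycle clean → index → notify → clean; its vertices are {clean, index, notify}.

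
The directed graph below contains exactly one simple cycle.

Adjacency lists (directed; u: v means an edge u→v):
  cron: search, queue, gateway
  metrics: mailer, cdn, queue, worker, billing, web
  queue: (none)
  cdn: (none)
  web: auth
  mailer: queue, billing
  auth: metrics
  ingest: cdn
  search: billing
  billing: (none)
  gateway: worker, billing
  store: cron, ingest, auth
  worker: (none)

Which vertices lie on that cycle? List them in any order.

web, auth, metrics

DFS with gray/black marking from auth:
auth gray
  metrics gray
    mailer gray
      queue gray
      queue black
      billing gray
      billing black
    mailer black
    cdn gray
    cdn black
    metrics→queue: queue black — skip
    worker gray
    worker black
    metrics→billing: billing black — skip
    web gray
      web→auth: auth is gray → back edge
Back edge closes the cycle auth → metrics → web → auth; its vertices are {web, auth, metrics}.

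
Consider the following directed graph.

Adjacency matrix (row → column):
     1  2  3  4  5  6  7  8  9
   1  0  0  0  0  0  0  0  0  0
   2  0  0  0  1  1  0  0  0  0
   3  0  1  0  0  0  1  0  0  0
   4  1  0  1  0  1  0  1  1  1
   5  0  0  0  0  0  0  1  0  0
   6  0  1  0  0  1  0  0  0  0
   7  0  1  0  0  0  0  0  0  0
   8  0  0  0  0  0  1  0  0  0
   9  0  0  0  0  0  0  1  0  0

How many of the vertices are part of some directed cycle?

8

A vertex is on a directed cycle iff it belongs to a strongly connected component of size ≥ 2 (or has a self-loop).
The vertices on cycles are {2, 3, 4, 5, 6, 7, 8, 9} — 8 in total.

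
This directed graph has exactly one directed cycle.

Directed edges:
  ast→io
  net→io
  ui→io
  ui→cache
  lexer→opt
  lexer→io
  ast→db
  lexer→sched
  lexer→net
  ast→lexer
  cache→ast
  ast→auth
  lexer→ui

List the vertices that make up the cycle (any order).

ui, ast, cache, lexer

DFS with gray/black marking from ui:
ui gray
  io gray
  io black
  cache gray
    ast gray
      ast→io: io black — skip
      lexer gray
        net gray
          net→io: io black — skip
        net black
        opt gray
        opt black
        lexer→ui: ui is gray → back edge
Back edge closes the cycle ui → cache → ast → lexer → ui; its vertices are {ui, ast, cache, lexer}.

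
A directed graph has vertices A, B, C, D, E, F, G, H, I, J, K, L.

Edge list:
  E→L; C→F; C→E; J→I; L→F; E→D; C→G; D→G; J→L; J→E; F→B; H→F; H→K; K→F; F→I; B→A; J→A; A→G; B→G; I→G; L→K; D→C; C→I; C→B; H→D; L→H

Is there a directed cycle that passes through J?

J lies on a cycle iff there is a path from J back to itself.
Exploring from J, it never reaches itself; equivalently, its strongly connected component is a singleton.

No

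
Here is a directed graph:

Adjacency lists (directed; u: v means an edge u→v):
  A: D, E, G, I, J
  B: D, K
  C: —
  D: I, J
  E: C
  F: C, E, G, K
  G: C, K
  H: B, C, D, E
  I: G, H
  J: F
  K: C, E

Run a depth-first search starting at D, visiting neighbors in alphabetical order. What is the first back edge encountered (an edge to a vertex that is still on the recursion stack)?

DFS from D (visiting neighbors in alphabetical order); mark gray on enter, black on exit:
D gray
  I gray
    G gray
      C gray
      C black
      K gray
        K→C: C black — skip
        E gray
          E→C: C black — skip
        E black
      K black
    G black
    H gray
      B gray
        B→D: D is gray → back edge
First back edge: B → D.

B→D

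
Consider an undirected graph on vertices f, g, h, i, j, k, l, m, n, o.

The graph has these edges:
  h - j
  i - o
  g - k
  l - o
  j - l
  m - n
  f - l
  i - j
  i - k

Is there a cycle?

Yes

DFS, tracking each vertex's parent; an edge to a visited non-parent vertex closes a cycle.
Start from i:
visit i (parent –)
  visit j (parent i)
    j–i: parent, skip
    visit l (parent j)
      visit o (parent l)
        o–i: i visited and ≠ parent → cycle
Cycle: i – j – l – o – i.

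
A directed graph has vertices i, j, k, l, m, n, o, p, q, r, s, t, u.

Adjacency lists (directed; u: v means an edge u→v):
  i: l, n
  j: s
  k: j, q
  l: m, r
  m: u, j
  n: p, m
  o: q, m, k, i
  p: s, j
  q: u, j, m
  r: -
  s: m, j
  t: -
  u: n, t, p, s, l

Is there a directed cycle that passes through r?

r lies on a cycle iff there is a path from r back to itself.
Exploring from r, it never reaches itself; equivalently, its strongly connected component is a singleton.

No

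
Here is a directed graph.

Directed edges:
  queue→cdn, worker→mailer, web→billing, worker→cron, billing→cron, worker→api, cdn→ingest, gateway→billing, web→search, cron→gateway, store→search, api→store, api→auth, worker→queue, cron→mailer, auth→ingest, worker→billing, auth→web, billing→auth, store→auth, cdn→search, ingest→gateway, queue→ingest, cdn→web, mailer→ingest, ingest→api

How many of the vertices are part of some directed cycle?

9

A vertex is on a directed cycle iff it belongs to a strongly connected component of size ≥ 2 (or has a self-loop).
The vertices on cycles are {api, web, auth, cron, store, ingest, mailer, billing, gateway} — 9 in total.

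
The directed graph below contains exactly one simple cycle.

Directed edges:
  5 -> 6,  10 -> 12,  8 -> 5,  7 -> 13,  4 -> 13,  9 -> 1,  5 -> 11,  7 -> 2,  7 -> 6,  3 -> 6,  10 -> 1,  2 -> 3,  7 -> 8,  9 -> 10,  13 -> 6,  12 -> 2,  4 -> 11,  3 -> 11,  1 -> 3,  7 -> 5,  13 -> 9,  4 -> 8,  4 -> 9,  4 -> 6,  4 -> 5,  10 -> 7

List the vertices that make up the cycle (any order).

DFS with gray/black marking from 9:
9 gray
  10 gray
    12 gray
      2 gray
        3 gray
          6 gray
          6 black
          11 gray
          11 black
        3 black
      2 black
    12 black
    1 gray
      1→3: 3 black — skip
    1 black
    7 gray
      7→6: 6 black — skip
      8 gray
        5 gray
          5→11: 11 black — skip
          5→6: 6 black — skip
        5 black
      8 black
      13 gray
        13→9: 9 is gray → back edge
Back edge closes the cycle 9 → 10 → 7 → 13 → 9; its vertices are {7, 9, 10, 13}.

7, 9, 10, 13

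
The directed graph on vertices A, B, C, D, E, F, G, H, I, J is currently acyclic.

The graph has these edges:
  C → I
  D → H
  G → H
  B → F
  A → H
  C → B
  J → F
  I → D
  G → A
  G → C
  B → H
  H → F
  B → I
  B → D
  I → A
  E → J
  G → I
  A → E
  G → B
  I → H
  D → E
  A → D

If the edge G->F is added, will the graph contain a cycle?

No

Adding G→F creates a cycle iff F can already reach G.
Explore from F: no path reaches G. The graph stays acyclic.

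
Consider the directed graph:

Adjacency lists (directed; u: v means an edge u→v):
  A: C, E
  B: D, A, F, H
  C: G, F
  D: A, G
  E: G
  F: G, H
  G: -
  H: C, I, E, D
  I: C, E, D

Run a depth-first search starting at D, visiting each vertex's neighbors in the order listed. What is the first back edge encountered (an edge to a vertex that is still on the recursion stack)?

H→C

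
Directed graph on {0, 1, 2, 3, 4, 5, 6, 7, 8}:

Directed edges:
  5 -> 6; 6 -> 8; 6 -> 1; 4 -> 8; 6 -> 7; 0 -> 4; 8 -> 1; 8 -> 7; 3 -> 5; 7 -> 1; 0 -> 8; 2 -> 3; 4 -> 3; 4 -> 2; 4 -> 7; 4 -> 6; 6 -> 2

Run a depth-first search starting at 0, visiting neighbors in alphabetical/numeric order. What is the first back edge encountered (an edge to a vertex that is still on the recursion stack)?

DFS from 0 (visiting neighbors in alphabetical/numeric order); mark gray on enter, black on exit:
0 gray
  4 gray
    2 gray
      3 gray
        5 gray
          6 gray
            1 gray
            1 black
            6→2: 2 is gray → back edge
First back edge: 6 → 2.

6->2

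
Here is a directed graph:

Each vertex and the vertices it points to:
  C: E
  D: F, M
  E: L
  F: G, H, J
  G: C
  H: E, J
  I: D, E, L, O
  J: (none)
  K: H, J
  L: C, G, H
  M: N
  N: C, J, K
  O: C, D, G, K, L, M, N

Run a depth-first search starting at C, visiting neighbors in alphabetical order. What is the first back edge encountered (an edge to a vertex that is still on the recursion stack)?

L->C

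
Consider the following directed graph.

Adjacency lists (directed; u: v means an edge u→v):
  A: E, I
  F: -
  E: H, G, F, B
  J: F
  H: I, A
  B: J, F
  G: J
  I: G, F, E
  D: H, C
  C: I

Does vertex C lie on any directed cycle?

C lies on a cycle iff there is a path from C back to itself.
Exploring from C, it never reaches itself; equivalently, its strongly connected component is a singleton.

No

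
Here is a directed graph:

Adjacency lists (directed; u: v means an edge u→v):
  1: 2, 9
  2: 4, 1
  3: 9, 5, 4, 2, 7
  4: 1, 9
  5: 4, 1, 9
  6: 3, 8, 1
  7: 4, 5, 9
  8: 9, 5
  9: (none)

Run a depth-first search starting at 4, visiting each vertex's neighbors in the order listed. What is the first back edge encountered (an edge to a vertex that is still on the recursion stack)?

2→4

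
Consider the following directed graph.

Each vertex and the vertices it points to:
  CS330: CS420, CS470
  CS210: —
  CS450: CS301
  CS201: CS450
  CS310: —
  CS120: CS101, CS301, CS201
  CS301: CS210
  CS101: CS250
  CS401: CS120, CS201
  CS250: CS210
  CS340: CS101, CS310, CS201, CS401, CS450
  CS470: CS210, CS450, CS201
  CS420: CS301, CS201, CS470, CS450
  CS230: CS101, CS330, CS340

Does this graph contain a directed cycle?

DFS with white/gray/black marking, starting from CS120:
CS120 gray
  CS101 gray
    CS250 gray
      CS210 gray
      CS210 black
    CS250 black
  CS101 black
  CS301 gray
    CS301→CS210: CS210 black — skip
  CS301 black
  CS201 gray
    CS450 gray
      CS450→CS301: CS301 black — skip
    CS450 black
  CS201 black
CS120 black
CS330 gray
  CS420 gray
    CS420→CS301: CS301 black — skip
    CS420→CS201: CS201 black — skip
    CS470 gray
      CS470→CS210: CS210 black — skip
      CS470→CS450: CS450 black — skip
      CS470→CS201: CS201 black — skip
    CS470 black
    CS420→CS450: CS450 black — skip
  CS420 black
  CS330→CS470: CS470 black — skip
CS330 black
CS310 gray
CS310 black
CS401 gray
  CS401→CS120: CS120 black — skip
  CS401→CS201: CS201 black — skip
CS401 black
CS340 gray
  CS340→CS101: CS101 black — skip
  CS340→CS310: CS310 black — skip
  CS340→CS201: CS201 black — skip
  CS340→CS401: CS401 black — skip
  CS340→CS450: CS450 black — skip
CS340 black
CS230 gray
  CS230→CS101: CS101 black — skip
  CS230→CS330: CS330 black — skip
  CS230→CS340: CS340 black — skip
CS230 black
Every edge goes to a white or black vertex — no back edge, so the graph is acyclic.

No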